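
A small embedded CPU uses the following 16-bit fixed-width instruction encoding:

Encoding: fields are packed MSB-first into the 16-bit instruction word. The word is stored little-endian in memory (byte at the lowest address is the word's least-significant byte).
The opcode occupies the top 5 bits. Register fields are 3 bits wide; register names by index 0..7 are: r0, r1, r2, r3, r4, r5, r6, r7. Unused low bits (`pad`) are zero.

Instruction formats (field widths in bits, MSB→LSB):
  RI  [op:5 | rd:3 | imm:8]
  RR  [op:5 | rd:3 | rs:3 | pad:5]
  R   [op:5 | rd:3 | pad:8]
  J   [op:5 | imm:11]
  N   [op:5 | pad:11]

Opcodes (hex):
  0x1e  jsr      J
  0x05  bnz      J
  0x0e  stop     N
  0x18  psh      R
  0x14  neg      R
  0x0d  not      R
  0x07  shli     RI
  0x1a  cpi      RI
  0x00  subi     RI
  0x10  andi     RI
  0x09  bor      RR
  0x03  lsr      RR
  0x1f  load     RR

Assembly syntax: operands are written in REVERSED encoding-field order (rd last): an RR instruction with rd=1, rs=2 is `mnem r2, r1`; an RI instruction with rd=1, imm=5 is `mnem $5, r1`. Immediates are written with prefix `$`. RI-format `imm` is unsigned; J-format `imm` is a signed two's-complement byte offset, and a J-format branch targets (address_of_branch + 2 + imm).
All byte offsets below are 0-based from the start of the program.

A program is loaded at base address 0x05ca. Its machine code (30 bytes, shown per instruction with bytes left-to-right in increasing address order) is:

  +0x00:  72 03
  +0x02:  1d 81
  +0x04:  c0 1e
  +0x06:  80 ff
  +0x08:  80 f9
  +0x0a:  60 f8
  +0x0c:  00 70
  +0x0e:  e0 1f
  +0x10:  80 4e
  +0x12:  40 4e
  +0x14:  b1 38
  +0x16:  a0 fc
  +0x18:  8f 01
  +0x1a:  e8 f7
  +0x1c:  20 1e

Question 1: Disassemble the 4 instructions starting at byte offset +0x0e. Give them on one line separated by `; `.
lsr r7, r7; bor r4, r6; bor r2, r6; shli $177, r0

[0e] e0 1f → 0x1fe0
  op=0x1fe0>>11=0x3 ⇒ lsr (RR)
  [10:8] rd=7 = r7
  [7:5] rs=7 = r7
[10] 80 4e → 0x4e80
  op=0x4e80>>11=0x9 ⇒ bor (RR)
  [10:8] rd=6 = r6
  [7:5] rs=4 = r4
[12] 40 4e → 0x4e40
  op=0x4e40>>11=0x9 ⇒ bor (RR)
  [10:8] rd=6 = r6
  [7:5] rs=2 = r2
[14] b1 38 → 0x38b1
  op=0x38b1>>11=0x7 ⇒ shli (RI)
  [10:8] rd=0 = r0
  [7:0] imm=177 = $177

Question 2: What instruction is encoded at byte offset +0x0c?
stop

@+0c  little-endian(00 70) = 0x7000
  top 5b → 0xe → stop [N]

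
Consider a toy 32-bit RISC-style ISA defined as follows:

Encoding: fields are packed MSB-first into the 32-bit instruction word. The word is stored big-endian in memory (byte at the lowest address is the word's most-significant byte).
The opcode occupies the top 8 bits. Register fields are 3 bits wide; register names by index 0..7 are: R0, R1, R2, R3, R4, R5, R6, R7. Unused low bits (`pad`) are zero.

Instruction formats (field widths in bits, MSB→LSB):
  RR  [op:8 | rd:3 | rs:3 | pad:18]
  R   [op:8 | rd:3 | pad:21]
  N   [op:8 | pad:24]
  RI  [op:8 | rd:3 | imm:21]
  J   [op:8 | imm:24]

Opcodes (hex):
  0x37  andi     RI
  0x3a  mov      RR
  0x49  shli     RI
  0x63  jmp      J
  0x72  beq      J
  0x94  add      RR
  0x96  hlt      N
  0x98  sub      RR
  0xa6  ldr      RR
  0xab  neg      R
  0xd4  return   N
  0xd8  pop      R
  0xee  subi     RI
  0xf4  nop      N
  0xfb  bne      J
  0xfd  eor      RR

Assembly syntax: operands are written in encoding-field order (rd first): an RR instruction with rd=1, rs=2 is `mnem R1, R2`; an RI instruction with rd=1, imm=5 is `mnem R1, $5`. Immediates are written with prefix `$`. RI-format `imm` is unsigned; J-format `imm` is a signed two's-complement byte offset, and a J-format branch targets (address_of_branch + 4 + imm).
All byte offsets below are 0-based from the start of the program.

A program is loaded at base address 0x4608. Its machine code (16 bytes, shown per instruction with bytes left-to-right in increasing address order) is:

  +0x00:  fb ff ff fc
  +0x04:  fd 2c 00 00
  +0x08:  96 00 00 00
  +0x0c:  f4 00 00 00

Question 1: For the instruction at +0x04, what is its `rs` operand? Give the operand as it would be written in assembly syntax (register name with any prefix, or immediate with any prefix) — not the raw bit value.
R3

+0x04: fd 2c 00 00 ⇒ word 0xfd2c0000 (big)
  op=0xfd2c0000>>24=0xfd ⇒ eor (RR)
  rd: (w>>21)&0x7=0x1 → R1
  rs: (w>>18)&0x7=0x3 → R3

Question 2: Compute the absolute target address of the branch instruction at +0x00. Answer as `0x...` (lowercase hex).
[00] fb ff ff fc → 0xfbfffffc
  opcode bits[31:24]=0xfb: bne/J
  imm: (w>>0)&0xffffff=0xfffffc (s24→-4) → $-4
  target = base 0x4608 + off 0x00 + 4 + imm -4 = 0x4608

0x4608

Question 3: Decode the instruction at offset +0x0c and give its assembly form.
@+0c  big-endian(f4 00 00 00) = 0xf4000000
  op=0xf4000000>>24=0xf4 ⇒ nop (N)

nop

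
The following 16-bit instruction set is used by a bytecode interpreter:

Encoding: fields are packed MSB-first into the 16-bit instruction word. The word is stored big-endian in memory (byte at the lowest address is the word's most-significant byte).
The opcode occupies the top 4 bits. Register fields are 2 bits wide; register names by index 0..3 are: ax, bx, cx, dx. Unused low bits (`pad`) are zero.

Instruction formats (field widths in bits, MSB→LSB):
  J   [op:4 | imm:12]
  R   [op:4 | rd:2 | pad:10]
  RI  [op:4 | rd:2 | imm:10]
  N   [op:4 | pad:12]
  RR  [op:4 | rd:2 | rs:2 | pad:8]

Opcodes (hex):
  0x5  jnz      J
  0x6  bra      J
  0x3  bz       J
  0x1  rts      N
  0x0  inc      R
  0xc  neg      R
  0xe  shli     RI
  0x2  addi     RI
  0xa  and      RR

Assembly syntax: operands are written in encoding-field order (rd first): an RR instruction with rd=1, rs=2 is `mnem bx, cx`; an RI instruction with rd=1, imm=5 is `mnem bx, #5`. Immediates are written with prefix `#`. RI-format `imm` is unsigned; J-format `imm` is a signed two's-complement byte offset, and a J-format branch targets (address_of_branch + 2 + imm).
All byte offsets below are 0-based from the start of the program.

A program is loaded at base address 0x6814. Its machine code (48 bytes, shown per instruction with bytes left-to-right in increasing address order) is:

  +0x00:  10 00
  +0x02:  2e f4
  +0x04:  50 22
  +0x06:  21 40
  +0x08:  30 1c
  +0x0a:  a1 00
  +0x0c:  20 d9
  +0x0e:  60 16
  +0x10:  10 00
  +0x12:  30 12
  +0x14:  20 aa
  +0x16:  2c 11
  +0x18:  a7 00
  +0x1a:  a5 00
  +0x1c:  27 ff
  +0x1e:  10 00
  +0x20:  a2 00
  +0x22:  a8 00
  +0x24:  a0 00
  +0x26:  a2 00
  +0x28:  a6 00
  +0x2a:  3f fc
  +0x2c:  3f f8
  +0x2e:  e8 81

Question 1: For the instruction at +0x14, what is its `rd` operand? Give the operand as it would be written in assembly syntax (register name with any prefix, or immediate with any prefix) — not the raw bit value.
ax

@+14  big-endian(20 aa) = 0x20aa
  opcode bits[15:12]=0x2: addi/RI
  rd@[11:10]=0x0 ⇒ ax
  imm@[9:0]=0xaa ⇒ #170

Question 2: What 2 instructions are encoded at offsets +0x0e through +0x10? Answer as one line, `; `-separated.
bra #22; rts

@+0e  big-endian(60 16) = 0x6016
  op=0x6016>>12=0x6 ⇒ bra (J)
  imm@[11:0]=0x16 ⇒ #22
@+10  big-endian(10 00) = 0x1000
  op=0x1000>>12=0x1 ⇒ rts (N)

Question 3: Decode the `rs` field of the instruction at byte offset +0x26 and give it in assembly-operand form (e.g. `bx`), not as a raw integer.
cx

+0x26: a2 00 ⇒ word 0xa200 (big)
  op=0xa200>>12=0xa ⇒ and (RR)
  [11:10] rd=0 = ax
  [9:8] rs=2 = cx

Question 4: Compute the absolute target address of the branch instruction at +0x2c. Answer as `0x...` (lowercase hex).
0x683a

off 0x2c: read 3f f8 as big → 0x3ff8
  opcode bits[15:12]=0x3: bz/J
  imm@[11:0]=0xff8 (s12→-8) ⇒ #-8
  target = base 0x6814 + off 0x2c + 2 + imm -8 = 0x683a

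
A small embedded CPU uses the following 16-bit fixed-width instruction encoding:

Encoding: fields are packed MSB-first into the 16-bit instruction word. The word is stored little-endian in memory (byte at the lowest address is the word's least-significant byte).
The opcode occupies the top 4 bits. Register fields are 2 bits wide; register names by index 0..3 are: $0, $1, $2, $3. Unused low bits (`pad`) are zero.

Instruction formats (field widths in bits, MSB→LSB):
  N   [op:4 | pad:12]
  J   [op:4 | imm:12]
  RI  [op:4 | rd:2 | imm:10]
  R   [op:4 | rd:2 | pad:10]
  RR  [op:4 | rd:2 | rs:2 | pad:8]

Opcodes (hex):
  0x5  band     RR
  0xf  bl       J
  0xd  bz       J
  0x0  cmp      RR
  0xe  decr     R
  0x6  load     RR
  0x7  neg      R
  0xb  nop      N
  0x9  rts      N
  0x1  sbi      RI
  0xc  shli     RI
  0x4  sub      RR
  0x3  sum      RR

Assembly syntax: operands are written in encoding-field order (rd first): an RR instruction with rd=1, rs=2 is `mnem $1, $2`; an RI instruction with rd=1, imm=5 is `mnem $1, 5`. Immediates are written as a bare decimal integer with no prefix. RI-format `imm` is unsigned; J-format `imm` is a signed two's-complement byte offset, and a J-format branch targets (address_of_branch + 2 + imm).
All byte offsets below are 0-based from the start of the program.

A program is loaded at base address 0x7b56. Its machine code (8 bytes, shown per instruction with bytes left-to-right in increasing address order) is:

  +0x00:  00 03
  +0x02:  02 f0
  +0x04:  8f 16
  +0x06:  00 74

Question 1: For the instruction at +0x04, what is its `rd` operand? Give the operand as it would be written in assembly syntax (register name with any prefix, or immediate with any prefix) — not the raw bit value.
@+04  little-endian(8f 16) = 0x168f
  opcode bits[15:12]=0x1: sbi/RI
  [11:10] rd=1 = $1
  [9:0] imm=655 = 655

$1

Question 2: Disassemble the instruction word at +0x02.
bl 2

off 0x02: read 02 f0 as little → 0xf002
  op=0xf002>>12=0xf ⇒ bl (J)
  imm@[11:0]=0x2 ⇒ 2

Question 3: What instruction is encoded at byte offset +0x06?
neg $1

@+06  little-endian(00 74) = 0x7400
  op=0x7400>>12=0x7 ⇒ neg (R)
  rd@[11:10]=0x1 ⇒ $1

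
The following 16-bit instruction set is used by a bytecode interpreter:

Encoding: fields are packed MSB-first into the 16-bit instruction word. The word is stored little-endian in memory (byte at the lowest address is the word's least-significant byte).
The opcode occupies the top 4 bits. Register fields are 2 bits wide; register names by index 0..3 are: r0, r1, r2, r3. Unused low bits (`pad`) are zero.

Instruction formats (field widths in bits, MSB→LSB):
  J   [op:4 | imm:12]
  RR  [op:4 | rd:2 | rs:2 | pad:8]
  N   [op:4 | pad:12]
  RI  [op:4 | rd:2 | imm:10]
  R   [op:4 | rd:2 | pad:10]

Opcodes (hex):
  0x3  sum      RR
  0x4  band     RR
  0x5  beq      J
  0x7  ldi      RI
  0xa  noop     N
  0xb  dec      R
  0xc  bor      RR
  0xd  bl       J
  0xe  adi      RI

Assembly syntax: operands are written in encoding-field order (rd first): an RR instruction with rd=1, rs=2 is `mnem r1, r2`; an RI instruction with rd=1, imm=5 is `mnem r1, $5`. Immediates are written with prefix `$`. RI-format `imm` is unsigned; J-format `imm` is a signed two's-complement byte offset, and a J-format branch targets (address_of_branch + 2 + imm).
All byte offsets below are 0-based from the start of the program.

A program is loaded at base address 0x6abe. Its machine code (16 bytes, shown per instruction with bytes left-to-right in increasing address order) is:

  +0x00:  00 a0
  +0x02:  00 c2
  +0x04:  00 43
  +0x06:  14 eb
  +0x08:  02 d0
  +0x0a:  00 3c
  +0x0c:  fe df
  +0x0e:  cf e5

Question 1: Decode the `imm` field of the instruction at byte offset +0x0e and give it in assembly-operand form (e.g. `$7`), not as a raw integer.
$463

[0e] cf e5 → 0xe5cf
  opcode bits[15:12]=0xe: adi/RI
  rd: (w>>10)&0x3=0x1 → r1
  imm: (w>>0)&0x3ff=0x1cf → $463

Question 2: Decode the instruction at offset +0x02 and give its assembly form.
bor r0, r2

off 0x02: read 00 c2 as little → 0xc200
  op=0xc200>>12=0xc ⇒ bor (RR)
  rd: (w>>10)&0x3=0x0 → r0
  rs: (w>>8)&0x3=0x2 → r2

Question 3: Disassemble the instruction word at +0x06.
+0x06: 14 eb ⇒ word 0xeb14 (little)
  top 4b → 0xe → adi [RI]
  [11:10] rd=2 = r2
  [9:0] imm=788 = $788

adi r2, $788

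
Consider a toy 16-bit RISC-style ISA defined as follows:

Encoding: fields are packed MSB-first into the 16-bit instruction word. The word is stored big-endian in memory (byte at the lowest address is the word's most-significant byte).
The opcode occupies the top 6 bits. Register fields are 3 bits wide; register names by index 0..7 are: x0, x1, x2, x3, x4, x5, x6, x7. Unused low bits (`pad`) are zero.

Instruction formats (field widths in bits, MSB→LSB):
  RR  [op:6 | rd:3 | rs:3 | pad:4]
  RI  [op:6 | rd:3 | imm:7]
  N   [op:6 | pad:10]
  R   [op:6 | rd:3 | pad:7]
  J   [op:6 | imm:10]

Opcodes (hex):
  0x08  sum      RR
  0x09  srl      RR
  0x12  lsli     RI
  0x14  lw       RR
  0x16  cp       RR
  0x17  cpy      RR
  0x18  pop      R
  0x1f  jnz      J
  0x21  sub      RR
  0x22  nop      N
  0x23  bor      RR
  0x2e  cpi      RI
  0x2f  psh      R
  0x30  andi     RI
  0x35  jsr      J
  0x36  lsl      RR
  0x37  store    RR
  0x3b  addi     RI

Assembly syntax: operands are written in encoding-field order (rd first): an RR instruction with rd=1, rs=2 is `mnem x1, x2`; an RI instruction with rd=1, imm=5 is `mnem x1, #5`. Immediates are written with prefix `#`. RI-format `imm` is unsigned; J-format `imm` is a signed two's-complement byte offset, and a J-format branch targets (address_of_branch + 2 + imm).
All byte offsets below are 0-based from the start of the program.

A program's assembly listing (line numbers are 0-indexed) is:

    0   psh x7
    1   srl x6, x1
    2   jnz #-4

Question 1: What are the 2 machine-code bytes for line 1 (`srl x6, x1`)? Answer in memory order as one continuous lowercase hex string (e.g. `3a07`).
2710

1. srl fields op=0x9:6|rd=6:3|rs=1:3|pad=0:4 → word 2710h → 27 10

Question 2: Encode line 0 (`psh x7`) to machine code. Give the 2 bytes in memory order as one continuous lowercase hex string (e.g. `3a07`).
L0: psh op=0x2f:6|rd=7:3|pad=0:7 ⇒ 0xbf80 ⇒ big bf 80

bf80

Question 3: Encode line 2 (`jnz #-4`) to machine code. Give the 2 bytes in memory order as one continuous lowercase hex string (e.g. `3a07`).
line 2 (jnz): pack op=0x1f:6|imm=-4:10 = 0x7ffc; big→ 7f fc

7ffc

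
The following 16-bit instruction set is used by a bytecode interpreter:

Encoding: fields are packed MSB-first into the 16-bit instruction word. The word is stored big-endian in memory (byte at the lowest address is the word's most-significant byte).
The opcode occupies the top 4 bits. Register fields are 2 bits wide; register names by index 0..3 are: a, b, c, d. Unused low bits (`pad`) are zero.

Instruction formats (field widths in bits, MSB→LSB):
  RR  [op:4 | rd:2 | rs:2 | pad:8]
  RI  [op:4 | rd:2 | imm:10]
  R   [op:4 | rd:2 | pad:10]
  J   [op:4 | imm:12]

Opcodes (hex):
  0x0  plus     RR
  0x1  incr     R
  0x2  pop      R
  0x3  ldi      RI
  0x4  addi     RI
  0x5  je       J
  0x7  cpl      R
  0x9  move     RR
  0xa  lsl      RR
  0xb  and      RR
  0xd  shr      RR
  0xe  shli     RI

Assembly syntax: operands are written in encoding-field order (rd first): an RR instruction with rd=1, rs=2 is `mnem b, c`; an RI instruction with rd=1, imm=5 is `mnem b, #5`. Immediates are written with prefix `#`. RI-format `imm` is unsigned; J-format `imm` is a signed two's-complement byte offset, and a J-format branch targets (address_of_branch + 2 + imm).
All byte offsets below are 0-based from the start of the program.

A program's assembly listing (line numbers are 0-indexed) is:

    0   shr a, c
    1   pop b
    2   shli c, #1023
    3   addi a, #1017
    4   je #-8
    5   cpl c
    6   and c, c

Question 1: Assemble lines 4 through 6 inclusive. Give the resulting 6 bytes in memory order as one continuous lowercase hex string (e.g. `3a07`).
5ff87800ba00

line 4 (je): pack op=0x5:4|imm=-8:12 = 0x5ff8; big→ 5f f8
line 5 (cpl): pack op=0x7:4|rd=2:2|pad=0:10 = 0x7800; big→ 78 00
line 6 (and): pack op=0xb:4|rd=2:2|rs=2:2|pad=0:8 = 0xba00; big→ ba 00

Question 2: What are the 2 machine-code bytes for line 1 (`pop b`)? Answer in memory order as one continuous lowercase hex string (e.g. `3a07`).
2400

L1: pop op=0x2:4|rd=1:2|pad=0:10 ⇒ 0x2400 ⇒ big 24 00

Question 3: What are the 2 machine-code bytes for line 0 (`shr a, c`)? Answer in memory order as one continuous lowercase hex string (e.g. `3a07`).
line 0 (shr): pack op=0xd:4|rd=0:2|rs=2:2|pad=0:8 = 0xd200; big→ d2 00

d200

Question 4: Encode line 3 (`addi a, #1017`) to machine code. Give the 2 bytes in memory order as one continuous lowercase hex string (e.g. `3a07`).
line 3 (addi): pack op=0x4:4|rd=0:2|imm=1017:10 = 0x43f9; big→ 43 f9

43f9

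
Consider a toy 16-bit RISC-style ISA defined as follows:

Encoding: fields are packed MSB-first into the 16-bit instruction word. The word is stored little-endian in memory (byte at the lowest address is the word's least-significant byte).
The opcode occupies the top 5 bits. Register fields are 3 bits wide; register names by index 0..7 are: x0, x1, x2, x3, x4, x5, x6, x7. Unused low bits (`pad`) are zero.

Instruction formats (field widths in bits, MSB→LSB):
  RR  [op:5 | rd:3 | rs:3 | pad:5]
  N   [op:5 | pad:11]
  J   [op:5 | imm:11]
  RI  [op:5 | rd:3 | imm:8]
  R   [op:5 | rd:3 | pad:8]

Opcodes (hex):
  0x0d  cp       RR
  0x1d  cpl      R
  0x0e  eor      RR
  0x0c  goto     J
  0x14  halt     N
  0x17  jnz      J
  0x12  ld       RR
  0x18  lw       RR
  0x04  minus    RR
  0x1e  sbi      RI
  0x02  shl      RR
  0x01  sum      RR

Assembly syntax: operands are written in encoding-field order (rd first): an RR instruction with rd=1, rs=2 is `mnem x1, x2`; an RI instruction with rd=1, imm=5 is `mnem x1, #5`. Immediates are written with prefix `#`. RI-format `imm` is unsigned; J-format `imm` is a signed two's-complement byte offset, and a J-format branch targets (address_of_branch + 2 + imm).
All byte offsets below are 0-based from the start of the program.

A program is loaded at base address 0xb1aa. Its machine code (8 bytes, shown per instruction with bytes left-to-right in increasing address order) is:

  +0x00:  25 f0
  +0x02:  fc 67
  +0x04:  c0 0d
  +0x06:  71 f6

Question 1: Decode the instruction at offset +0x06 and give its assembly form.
@+06  little-endian(71 f6) = 0xf671
  opcode bits[15:11]=0x1e: sbi/RI
  [10:8] rd=6 = x6
  [7:0] imm=113 = #113

sbi x6, #113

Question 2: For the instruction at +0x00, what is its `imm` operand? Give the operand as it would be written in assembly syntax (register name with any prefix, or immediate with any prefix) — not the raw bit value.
#37

+0x00: 25 f0 ⇒ word 0xf025 (little)
  top 5b → 0x1e → sbi [RI]
  rd@[10:8]=0x0 ⇒ x0
  imm@[7:0]=0x25 ⇒ #37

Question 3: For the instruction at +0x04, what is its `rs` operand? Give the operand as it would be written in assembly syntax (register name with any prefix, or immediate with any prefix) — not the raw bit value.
off 0x04: read c0 0d as little → 0x0dc0
  opcode bits[15:11]=0x1: sum/RR
  rd: (w>>8)&0x7=0x5 → x5
  rs: (w>>5)&0x7=0x6 → x6

x6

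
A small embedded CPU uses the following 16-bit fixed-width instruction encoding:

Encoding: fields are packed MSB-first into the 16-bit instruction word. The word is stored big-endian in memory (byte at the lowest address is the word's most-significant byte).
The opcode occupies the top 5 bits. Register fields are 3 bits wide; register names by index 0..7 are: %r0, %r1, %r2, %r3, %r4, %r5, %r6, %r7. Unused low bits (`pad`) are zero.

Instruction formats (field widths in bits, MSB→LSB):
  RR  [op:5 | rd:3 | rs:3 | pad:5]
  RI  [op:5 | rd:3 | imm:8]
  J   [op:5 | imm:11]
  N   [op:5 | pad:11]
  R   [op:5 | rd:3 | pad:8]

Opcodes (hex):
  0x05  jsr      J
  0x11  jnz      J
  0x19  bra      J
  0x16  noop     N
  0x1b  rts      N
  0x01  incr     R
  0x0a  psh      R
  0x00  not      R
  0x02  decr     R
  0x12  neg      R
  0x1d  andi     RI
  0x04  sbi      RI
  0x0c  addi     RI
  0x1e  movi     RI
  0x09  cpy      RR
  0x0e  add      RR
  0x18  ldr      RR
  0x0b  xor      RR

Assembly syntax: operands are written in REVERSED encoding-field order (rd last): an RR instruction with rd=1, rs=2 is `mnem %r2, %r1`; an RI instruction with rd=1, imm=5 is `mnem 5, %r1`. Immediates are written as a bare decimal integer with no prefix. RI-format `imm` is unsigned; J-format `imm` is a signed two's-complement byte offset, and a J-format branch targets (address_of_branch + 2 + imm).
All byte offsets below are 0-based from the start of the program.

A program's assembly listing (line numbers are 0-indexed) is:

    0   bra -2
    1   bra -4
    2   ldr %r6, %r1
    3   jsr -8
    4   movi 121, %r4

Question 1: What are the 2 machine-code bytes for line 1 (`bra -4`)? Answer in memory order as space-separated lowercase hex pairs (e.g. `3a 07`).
cf fc

line 1 (bra): pack op=0x19:5|imm=-4:11 = 0xcffc; big→ cf fc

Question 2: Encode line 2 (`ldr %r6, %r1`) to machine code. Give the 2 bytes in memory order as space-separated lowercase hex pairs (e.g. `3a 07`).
c1 c0

2. ldr fields op=0x18:5|rd=1:3|rs=6:3|pad=0:5 → word c1c0h → c1 c0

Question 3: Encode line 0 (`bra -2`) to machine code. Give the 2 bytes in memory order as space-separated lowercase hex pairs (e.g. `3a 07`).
L0: bra op=0x19:5|imm=-2:11 ⇒ 0xcffe ⇒ big cf fe

cf fe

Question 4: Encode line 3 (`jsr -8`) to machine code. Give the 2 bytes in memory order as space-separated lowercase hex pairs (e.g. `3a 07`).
L3: jsr op=0x5:5|imm=-8:11 ⇒ 0x2ff8 ⇒ big 2f f8

2f f8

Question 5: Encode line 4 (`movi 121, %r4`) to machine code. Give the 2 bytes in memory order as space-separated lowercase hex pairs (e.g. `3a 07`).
line 4 (movi): pack op=0x1e:5|rd=4:3|imm=121:8 = 0xf479; big→ f4 79

f4 79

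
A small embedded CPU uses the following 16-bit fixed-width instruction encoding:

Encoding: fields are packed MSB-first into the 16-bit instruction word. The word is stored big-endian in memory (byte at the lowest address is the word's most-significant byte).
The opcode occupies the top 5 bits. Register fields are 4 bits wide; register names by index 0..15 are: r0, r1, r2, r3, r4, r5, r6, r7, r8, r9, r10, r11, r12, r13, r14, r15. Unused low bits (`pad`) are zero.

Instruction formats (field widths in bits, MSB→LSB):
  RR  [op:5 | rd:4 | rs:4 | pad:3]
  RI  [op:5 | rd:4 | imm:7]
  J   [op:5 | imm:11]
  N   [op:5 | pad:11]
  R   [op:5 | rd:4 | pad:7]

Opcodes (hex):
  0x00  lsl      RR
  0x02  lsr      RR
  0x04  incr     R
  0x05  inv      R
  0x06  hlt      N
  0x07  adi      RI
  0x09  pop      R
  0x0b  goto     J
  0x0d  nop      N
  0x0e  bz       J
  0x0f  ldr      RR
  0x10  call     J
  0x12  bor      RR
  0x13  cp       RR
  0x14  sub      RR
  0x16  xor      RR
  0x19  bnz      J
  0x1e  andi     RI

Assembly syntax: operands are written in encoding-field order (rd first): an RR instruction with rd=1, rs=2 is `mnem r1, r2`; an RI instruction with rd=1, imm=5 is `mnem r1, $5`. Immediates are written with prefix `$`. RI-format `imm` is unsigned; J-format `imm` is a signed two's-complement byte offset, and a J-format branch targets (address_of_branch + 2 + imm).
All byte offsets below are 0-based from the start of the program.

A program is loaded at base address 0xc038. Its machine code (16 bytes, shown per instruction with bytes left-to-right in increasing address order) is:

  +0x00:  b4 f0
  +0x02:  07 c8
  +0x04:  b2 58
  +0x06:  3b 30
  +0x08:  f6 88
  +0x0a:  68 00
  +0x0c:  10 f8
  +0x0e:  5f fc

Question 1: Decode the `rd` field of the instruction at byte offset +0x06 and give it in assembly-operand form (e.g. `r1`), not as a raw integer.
r6

+0x06: 3b 30 ⇒ word 0x3b30 (big)
  op=0x3b30>>11=0x7 ⇒ adi (RI)
  [10:7] rd=6 = r6
  [6:0] imm=48 = $48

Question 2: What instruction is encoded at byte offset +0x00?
off 0x00: read b4 f0 as big → 0xb4f0
  op=0xb4f0>>11=0x16 ⇒ xor (RR)
  [10:7] rd=9 = r9
  [6:3] rs=14 = r14

xor r9, r14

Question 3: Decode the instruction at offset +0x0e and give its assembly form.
+0x0e: 5f fc ⇒ word 0x5ffc (big)
  opcode bits[15:11]=0xb: goto/J
  imm: (w>>0)&0x7ff=0x7fc (s11→-4) → $-4

goto $-4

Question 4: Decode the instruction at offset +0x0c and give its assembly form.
lsr r1, r15

+0x0c: 10 f8 ⇒ word 0x10f8 (big)
  top 5b → 0x2 → lsr [RR]
  [10:7] rd=1 = r1
  [6:3] rs=15 = r15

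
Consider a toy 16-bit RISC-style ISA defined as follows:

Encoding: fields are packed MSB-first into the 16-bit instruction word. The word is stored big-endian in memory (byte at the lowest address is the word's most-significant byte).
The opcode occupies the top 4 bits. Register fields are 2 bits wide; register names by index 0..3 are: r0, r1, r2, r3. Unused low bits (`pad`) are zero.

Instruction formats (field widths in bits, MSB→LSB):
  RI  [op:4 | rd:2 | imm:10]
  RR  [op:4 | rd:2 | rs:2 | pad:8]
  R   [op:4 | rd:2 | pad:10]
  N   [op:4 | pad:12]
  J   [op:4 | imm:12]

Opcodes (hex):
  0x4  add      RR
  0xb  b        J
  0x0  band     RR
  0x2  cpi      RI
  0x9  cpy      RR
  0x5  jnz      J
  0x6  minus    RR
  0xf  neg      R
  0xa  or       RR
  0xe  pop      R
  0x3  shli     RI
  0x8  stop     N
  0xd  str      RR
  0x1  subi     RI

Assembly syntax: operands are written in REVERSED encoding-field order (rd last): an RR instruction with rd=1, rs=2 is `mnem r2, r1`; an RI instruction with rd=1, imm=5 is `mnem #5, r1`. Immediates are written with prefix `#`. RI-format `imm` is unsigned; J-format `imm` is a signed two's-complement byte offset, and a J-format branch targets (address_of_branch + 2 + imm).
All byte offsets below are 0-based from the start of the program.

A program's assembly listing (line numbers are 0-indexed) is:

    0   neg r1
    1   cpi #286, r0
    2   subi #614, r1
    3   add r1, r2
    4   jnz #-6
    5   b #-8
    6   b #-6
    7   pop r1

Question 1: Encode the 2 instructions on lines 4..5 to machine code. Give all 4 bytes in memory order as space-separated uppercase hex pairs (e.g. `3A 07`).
4. jnz fields op=0x5:4|imm=-6:12 → word 5ffah → 5f fa
5. b fields op=0xb:4|imm=-8:12 → word bff8h → bf f8

5F FA BF F8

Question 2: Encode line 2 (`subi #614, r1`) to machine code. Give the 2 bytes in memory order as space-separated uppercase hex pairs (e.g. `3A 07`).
16 66

L2: subi op=0x1:4|rd=1:2|imm=614:10 ⇒ 0x1666 ⇒ big 16 66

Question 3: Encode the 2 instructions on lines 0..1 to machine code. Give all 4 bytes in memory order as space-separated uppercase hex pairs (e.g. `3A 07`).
L0: neg op=0xf:4|rd=1:2|pad=0:10 ⇒ 0xf400 ⇒ big f4 00
L1: cpi op=0x2:4|rd=0:2|imm=286:10 ⇒ 0x211e ⇒ big 21 1e

F4 00 21 1E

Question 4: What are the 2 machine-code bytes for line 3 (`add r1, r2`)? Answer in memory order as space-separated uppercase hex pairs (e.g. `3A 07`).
3. add fields op=0x4:4|rd=2:2|rs=1:2|pad=0:8 → word 4900h → 49 00

49 00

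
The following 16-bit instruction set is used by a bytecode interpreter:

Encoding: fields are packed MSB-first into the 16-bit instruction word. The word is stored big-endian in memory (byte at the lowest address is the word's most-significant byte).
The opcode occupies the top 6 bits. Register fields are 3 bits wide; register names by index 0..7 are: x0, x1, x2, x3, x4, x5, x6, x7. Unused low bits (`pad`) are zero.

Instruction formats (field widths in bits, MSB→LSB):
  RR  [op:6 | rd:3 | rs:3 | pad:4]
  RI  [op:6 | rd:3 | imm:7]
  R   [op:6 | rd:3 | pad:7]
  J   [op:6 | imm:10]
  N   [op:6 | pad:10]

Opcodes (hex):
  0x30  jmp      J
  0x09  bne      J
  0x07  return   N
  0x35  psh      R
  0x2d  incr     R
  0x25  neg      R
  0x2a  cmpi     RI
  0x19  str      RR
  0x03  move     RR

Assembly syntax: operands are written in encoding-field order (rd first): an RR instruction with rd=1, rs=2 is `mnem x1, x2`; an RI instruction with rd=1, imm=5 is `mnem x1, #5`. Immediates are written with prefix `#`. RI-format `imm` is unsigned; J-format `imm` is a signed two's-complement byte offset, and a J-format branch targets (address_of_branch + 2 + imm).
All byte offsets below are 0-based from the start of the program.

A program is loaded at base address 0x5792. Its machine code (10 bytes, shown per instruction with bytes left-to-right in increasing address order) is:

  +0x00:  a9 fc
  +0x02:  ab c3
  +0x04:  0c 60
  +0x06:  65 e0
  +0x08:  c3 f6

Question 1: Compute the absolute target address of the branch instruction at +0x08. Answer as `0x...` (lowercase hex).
@+08  big-endian(c3 f6) = 0xc3f6
  opcode bits[15:10]=0x30: jmp/J
  [9:0] imm=1014 (s10→-10) = #-10
  target = base 0x5792 + off 0x08 + 2 + imm -10 = 0x5792

0x5792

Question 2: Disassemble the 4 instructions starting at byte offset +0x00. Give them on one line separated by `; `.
cmpi x3, #124; cmpi x7, #67; move x0, x6; str x3, x6

+0x00: a9 fc ⇒ word 0xa9fc (big)
  opcode bits[15:10]=0x2a: cmpi/RI
  [9:7] rd=3 = x3
  [6:0] imm=124 = #124
+0x02: ab c3 ⇒ word 0xabc3 (big)
  opcode bits[15:10]=0x2a: cmpi/RI
  [9:7] rd=7 = x7
  [6:0] imm=67 = #67
+0x04: 0c 60 ⇒ word 0x0c60 (big)
  opcode bits[15:10]=0x3: move/RR
  [9:7] rd=0 = x0
  [6:4] rs=6 = x6
+0x06: 65 e0 ⇒ word 0x65e0 (big)
  opcode bits[15:10]=0x19: str/RR
  [9:7] rd=3 = x3
  [6:4] rs=6 = x6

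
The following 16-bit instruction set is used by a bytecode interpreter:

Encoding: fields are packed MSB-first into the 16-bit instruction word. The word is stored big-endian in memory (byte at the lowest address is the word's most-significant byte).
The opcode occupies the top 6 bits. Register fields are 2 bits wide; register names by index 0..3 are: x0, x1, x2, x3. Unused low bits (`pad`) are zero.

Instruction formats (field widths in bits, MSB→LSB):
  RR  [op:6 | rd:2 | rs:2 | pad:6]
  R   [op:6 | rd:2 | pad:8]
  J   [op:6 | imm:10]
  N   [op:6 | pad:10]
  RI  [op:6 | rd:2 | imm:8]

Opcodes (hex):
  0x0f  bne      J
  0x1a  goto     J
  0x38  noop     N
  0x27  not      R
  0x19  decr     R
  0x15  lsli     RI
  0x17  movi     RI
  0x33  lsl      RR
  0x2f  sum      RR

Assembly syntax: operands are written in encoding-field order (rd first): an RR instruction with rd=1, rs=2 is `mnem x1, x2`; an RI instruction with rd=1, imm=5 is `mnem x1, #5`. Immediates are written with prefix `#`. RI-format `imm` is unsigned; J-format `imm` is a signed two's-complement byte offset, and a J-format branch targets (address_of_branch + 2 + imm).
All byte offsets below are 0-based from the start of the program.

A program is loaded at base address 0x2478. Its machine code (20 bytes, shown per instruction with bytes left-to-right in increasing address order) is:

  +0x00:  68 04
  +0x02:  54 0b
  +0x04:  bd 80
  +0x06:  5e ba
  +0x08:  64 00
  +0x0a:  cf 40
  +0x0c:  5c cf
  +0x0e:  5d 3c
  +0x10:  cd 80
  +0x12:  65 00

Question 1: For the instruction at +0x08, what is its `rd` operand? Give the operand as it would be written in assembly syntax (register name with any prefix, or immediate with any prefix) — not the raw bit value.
x0

[08] 64 00 → 0x6400
  op=0x6400>>10=0x19 ⇒ decr (R)
  [9:8] rd=0 = x0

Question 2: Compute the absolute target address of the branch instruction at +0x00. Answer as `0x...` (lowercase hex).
0x247e

+0x00: 68 04 ⇒ word 0x6804 (big)
  top 6b → 0x1a → goto [J]
  [9:0] imm=4 = #4
  target = base 0x2478 + off 0x00 + 2 + imm 4 = 0x247e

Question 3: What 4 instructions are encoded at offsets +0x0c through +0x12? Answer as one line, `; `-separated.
movi x0, #207; movi x1, #60; lsl x1, x2; decr x1

+0x0c: 5c cf ⇒ word 0x5ccf (big)
  opcode bits[15:10]=0x17: movi/RI
  [9:8] rd=0 = x0
  [7:0] imm=207 = #207
+0x0e: 5d 3c ⇒ word 0x5d3c (big)
  opcode bits[15:10]=0x17: movi/RI
  [9:8] rd=1 = x1
  [7:0] imm=60 = #60
+0x10: cd 80 ⇒ word 0xcd80 (big)
  opcode bits[15:10]=0x33: lsl/RR
  [9:8] rd=1 = x1
  [7:6] rs=2 = x2
+0x12: 65 00 ⇒ word 0x6500 (big)
  opcode bits[15:10]=0x19: decr/R
  [9:8] rd=1 = x1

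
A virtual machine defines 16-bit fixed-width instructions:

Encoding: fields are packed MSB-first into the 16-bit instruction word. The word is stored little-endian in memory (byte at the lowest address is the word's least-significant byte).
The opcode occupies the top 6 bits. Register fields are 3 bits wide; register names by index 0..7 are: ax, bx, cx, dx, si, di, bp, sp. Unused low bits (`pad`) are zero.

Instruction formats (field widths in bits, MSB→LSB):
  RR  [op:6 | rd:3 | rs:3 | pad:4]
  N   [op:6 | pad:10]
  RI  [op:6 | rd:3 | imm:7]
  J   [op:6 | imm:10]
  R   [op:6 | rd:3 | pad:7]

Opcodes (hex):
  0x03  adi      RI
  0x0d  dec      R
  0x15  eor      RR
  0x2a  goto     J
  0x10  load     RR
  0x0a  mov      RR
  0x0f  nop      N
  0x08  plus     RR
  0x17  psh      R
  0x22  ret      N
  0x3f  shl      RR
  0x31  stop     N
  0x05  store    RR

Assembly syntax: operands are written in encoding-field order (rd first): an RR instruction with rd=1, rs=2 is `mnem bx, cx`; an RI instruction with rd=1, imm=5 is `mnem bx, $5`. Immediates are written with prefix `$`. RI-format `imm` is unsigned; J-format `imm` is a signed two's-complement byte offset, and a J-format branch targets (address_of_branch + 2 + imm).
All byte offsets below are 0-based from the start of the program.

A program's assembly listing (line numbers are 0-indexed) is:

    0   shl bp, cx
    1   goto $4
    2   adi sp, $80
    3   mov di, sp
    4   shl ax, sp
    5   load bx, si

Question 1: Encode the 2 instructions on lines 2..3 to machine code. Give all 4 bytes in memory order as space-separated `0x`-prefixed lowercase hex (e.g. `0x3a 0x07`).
L2: adi op=0x3:6|rd=7:3|imm=80:7 ⇒ 0x0fd0 ⇒ little d0 0f
L3: mov op=0xa:6|rd=5:3|rs=7:3|pad=0:4 ⇒ 0x2af0 ⇒ little f0 2a

0xd0 0x0f 0xf0 0x2a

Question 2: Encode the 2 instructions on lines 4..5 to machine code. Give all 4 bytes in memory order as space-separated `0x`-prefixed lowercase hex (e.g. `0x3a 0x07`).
0x70 0xfc 0xc0 0x40

L4: shl op=0x3f:6|rd=0:3|rs=7:3|pad=0:4 ⇒ 0xfc70 ⇒ little 70 fc
L5: load op=0x10:6|rd=1:3|rs=4:3|pad=0:4 ⇒ 0x40c0 ⇒ little c0 40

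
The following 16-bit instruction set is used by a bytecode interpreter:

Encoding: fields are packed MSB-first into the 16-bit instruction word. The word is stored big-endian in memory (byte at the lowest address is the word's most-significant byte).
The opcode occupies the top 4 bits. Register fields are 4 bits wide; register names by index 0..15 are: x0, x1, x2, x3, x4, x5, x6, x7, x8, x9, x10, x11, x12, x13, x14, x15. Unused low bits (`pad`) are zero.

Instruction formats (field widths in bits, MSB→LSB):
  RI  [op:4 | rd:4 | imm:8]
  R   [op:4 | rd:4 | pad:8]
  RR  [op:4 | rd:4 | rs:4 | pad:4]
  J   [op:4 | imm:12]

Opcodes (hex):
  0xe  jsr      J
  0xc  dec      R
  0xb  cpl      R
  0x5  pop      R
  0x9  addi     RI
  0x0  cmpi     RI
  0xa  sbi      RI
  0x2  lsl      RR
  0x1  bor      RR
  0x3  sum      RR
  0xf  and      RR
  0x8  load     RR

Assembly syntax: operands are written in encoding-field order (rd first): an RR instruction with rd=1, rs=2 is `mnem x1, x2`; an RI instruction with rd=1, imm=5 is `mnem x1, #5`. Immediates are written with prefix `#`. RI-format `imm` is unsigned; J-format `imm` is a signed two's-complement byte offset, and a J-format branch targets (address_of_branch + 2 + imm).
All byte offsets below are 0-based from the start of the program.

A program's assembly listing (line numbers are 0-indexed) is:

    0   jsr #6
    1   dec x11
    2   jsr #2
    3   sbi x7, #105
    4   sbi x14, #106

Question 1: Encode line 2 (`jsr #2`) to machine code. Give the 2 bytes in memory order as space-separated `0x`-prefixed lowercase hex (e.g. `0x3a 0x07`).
2. jsr fields op=0xe:4|imm=2:12 → word e002h → e0 02

0xe0 0x02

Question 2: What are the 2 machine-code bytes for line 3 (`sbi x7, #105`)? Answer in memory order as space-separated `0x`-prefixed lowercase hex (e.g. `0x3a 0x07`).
3. sbi fields op=0xa:4|rd=7:4|imm=105:8 → word a769h → a7 69

0xa7 0x69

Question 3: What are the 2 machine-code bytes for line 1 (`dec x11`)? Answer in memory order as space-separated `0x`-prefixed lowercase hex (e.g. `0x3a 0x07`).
0xcb 0x00

line 1 (dec): pack op=0xc:4|rd=11:4|pad=0:8 = 0xcb00; big→ cb 00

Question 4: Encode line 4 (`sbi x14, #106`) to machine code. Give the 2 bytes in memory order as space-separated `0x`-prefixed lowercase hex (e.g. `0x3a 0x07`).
line 4 (sbi): pack op=0xa:4|rd=14:4|imm=106:8 = 0xae6a; big→ ae 6a

0xae 0x6a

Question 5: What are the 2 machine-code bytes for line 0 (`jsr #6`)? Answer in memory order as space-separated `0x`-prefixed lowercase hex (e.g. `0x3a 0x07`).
L0: jsr op=0xe:4|imm=6:12 ⇒ 0xe006 ⇒ big e0 06

0xe0 0x06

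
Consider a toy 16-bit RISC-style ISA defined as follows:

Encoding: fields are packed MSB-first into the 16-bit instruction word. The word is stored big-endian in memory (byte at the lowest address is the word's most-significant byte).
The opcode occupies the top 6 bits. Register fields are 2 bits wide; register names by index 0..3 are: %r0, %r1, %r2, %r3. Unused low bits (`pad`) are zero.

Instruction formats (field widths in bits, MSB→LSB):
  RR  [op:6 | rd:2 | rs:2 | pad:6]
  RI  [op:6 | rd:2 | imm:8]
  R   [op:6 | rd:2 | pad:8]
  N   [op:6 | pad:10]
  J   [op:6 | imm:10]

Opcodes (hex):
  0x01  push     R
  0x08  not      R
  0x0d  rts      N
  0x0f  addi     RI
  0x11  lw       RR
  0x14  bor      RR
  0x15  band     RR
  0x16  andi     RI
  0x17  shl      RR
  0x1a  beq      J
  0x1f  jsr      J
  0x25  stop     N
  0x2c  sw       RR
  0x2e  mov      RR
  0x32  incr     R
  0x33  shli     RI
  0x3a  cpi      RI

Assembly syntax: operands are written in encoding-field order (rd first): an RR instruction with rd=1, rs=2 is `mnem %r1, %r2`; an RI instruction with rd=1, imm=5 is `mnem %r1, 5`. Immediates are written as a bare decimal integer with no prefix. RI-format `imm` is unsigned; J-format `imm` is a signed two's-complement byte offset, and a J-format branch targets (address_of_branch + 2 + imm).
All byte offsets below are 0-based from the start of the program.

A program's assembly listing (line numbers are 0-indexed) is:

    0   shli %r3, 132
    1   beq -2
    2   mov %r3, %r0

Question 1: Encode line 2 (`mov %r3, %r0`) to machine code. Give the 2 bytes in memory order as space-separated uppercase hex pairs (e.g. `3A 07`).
BB 00

2. mov fields op=0x2e:6|rd=3:2|rs=0:2|pad=0:6 → word bb00h → bb 00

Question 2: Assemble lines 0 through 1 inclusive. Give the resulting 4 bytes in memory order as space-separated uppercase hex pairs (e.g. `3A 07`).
L0: shli op=0x33:6|rd=3:2|imm=132:8 ⇒ 0xcf84 ⇒ big cf 84
L1: beq op=0x1a:6|imm=-2:10 ⇒ 0x6bfe ⇒ big 6b fe

CF 84 6B FE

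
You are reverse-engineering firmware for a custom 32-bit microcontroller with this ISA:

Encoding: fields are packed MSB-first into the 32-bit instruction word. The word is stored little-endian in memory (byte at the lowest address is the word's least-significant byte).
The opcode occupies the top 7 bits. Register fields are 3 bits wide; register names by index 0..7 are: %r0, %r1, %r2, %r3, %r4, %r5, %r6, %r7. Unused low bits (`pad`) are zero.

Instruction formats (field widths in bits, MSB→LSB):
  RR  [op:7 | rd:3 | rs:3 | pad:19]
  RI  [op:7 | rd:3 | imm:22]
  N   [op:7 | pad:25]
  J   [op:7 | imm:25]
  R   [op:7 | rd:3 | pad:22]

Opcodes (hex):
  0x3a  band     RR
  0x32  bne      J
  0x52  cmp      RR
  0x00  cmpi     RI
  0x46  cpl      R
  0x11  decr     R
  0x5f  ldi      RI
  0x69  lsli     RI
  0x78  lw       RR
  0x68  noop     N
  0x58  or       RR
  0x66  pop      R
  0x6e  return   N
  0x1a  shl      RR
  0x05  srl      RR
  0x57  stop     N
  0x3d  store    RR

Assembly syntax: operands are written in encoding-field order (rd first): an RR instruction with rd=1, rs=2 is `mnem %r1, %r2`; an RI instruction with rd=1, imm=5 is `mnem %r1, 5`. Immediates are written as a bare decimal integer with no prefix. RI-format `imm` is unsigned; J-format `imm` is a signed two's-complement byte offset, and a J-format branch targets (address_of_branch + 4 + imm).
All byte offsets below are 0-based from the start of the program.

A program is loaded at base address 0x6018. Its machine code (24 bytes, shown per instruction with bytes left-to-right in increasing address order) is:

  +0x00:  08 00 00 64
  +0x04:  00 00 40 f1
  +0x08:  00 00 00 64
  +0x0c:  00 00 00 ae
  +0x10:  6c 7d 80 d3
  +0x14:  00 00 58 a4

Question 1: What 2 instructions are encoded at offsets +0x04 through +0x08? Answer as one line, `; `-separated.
lw %r5, %r0; bne 0

[04] 00 00 40 f1 → 0xf1400000
  opcode bits[31:25]=0x78: lw/RR
  [24:22] rd=5 = %r5
  [21:19] rs=0 = %r0
[08] 00 00 00 64 → 0x64000000
  opcode bits[31:25]=0x32: bne/J
  [24:0] imm=0 = 0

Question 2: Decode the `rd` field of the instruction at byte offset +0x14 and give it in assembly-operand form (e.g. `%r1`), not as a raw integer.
off 0x14: read 00 00 58 a4 as little → 0xa4580000
  opcode bits[31:25]=0x52: cmp/RR
  [24:22] rd=1 = %r1
  [21:19] rs=3 = %r3

%r1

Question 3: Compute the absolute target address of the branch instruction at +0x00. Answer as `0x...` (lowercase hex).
[00] 08 00 00 64 → 0x64000008
  opcode bits[31:25]=0x32: bne/J
  imm: (w>>0)&0x1ffffff=0x8 → 8
  target = base 0x6018 + off 0x00 + 4 + imm 8 = 0x6024

0x6024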